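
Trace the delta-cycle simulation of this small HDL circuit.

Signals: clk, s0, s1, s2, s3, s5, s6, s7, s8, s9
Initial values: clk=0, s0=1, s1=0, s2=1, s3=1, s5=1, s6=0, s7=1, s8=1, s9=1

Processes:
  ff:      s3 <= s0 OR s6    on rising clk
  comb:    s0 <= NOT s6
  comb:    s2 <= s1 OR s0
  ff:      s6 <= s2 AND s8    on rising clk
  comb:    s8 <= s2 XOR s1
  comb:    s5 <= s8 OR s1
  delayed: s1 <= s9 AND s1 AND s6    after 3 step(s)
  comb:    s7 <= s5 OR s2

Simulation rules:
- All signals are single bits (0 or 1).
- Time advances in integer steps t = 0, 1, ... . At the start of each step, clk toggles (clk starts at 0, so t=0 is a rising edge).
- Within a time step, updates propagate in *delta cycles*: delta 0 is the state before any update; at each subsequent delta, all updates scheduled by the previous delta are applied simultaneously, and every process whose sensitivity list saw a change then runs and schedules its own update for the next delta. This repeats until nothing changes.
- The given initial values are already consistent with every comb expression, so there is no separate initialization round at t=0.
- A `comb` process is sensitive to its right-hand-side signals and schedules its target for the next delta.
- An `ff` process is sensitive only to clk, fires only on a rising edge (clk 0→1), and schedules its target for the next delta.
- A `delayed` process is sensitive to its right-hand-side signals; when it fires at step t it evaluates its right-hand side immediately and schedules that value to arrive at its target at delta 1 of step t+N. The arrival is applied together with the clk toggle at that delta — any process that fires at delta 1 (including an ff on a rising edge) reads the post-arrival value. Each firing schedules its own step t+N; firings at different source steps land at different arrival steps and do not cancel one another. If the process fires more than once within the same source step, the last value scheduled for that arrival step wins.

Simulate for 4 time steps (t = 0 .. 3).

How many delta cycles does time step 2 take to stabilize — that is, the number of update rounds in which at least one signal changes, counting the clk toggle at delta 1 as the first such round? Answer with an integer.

6

[bits: s7,s2,s9,s8,s1,s6,s3,s0,s5,clk]
t=0: Δ0=1111001110 Δ1=1111001111 Δ2=1111011111 Δ3=1111011011 Δ4=1011011011 Δ5=1010011011 Δ6=1010011001 Δ7=0010011001 | 7Δ
t=1: Δ0=0010011001 Δ1=0010011000 | 1Δ
t=2: Δ0=0010011000 Δ1=0010011001 Δ2=0010001001 Δ3=0010001101 Δ4=0110001101 Δ5=1111001101 Δ6=1111001111 | 6Δ
t=3: Δ0=1111001111 Δ1=1111001110 | 1Δ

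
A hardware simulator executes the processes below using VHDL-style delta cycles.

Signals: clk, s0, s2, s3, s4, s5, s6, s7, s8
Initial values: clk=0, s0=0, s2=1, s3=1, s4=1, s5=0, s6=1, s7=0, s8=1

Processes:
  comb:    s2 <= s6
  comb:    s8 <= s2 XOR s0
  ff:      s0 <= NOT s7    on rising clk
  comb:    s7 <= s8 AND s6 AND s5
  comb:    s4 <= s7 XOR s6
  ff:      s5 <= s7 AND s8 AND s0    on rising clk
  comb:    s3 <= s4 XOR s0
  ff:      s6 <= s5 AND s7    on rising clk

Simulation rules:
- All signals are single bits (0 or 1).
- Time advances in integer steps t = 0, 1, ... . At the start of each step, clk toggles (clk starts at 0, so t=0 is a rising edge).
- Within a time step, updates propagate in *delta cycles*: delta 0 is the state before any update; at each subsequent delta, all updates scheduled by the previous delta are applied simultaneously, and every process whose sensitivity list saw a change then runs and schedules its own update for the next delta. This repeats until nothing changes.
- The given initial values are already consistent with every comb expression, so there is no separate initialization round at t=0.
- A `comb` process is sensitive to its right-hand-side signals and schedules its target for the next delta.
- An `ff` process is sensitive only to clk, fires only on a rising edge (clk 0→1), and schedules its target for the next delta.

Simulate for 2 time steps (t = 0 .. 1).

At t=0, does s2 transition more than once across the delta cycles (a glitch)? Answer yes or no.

t=0 Δ0: s2=1 s5=0 s4=1 s8=1 s7=0 s0=0 s3=1 s6=1 clk=0
  Δ1: clk:0→1
  Δ2: s0:0→1, s6:1→0
  Δ3: s2:1→0, s4:1→0, s8:1→0, s3:1→0
  Δ4: s8:0→1, s3:0→1
  (4Δ to stable)
t=1 Δ0: s2=0 s5=0 s4=0 s8=1 s7=0 s0=1 s3=1 s6=0 clk=1
  Δ1: clk:1→0
  (1Δ to stable)

no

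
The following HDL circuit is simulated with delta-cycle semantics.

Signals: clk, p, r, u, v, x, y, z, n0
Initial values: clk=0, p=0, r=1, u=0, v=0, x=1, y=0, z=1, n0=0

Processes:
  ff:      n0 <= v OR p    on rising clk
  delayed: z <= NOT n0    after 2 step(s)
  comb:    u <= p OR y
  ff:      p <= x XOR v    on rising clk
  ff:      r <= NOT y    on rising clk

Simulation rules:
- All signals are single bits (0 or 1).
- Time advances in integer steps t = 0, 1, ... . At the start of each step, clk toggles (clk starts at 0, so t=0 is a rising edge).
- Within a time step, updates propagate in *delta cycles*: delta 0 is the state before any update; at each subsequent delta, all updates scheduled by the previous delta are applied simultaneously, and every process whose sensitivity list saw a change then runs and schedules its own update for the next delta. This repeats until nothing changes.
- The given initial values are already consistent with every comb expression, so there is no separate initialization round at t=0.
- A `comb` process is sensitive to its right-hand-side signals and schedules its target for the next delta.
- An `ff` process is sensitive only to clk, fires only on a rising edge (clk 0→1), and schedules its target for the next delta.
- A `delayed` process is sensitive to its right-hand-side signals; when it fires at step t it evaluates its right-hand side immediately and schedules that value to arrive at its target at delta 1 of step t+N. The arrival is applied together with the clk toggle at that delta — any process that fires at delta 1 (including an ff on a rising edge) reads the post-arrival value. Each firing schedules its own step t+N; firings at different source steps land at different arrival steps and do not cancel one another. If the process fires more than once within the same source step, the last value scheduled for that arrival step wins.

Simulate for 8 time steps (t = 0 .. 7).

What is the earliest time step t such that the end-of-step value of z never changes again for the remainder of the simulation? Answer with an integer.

4

t0.Δ0 x=1 y=0 z=1 v=0 r=1 p=0 n0=0 u=0 clk=0
t0.Δ1 x=1 y=0 z=1 v=0 r=1 p=0 n0=0 u=0 clk=1
t0.Δ2 x=1 y=0 z=1 v=0 r=1 p=1 n0=0 u=0 clk=1
t0.Δ3 x=1 y=0 z=1 v=0 r=1 p=1 n0=0 u=1 clk=1
t1.Δ0 x=1 y=0 z=1 v=0 r=1 p=1 n0=0 u=1 clk=1
t1.Δ1 x=1 y=0 z=1 v=0 r=1 p=1 n0=0 u=1 clk=0
t2.Δ0 x=1 y=0 z=1 v=0 r=1 p=1 n0=0 u=1 clk=0
t2.Δ1 x=1 y=0 z=1 v=0 r=1 p=1 n0=0 u=1 clk=1
t2.Δ2 x=1 y=0 z=1 v=0 r=1 p=1 n0=1 u=1 clk=1
t3.Δ0 x=1 y=0 z=1 v=0 r=1 p=1 n0=1 u=1 clk=1
t3.Δ1 x=1 y=0 z=1 v=0 r=1 p=1 n0=1 u=1 clk=0
t4.Δ0 x=1 y=0 z=1 v=0 r=1 p=1 n0=1 u=1 clk=0
t4.Δ1 x=1 y=0 z=0 v=0 r=1 p=1 n0=1 u=1 clk=1
t5.Δ0 x=1 y=0 z=0 v=0 r=1 p=1 n0=1 u=1 clk=1
t5.Δ1 x=1 y=0 z=0 v=0 r=1 p=1 n0=1 u=1 clk=0
t6.Δ0 x=1 y=0 z=0 v=0 r=1 p=1 n0=1 u=1 clk=0
t6.Δ1 x=1 y=0 z=0 v=0 r=1 p=1 n0=1 u=1 clk=1
t7.Δ0 x=1 y=0 z=0 v=0 r=1 p=1 n0=1 u=1 clk=1
t7.Δ1 x=1 y=0 z=0 v=0 r=1 p=1 n0=1 u=1 clk=0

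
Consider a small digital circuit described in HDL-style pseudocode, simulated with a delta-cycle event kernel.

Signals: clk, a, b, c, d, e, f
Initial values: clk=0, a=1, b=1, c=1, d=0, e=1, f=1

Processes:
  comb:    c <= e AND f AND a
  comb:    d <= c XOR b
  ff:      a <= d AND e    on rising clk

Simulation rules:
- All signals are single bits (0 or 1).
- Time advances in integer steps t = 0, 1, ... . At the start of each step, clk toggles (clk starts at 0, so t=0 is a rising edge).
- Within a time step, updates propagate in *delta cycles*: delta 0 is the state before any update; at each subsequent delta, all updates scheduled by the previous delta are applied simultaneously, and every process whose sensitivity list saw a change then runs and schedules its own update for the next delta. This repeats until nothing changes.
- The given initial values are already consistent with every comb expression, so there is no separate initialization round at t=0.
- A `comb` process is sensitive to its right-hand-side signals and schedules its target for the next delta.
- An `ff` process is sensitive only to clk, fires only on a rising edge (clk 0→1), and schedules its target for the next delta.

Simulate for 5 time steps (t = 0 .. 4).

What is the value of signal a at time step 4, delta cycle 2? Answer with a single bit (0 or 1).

[bits: b,d,e,c,clk,a,f]
t=0: Δ0=1011011 Δ1=1011111 Δ2=1011101 Δ3=1010101 Δ4=1110101 | 4Δ
t=1: Δ0=1110101 Δ1=1110001 | 1Δ
t=2: Δ0=1110001 Δ1=1110101 Δ2=1110111 Δ3=1111111 Δ4=1011111 | 4Δ
t=3: Δ0=1011111 Δ1=1011011 | 1Δ
t=4: Δ0=1011011 Δ1=1011111 Δ2=1011101 Δ3=1010101 Δ4=1110101 | 4Δ

0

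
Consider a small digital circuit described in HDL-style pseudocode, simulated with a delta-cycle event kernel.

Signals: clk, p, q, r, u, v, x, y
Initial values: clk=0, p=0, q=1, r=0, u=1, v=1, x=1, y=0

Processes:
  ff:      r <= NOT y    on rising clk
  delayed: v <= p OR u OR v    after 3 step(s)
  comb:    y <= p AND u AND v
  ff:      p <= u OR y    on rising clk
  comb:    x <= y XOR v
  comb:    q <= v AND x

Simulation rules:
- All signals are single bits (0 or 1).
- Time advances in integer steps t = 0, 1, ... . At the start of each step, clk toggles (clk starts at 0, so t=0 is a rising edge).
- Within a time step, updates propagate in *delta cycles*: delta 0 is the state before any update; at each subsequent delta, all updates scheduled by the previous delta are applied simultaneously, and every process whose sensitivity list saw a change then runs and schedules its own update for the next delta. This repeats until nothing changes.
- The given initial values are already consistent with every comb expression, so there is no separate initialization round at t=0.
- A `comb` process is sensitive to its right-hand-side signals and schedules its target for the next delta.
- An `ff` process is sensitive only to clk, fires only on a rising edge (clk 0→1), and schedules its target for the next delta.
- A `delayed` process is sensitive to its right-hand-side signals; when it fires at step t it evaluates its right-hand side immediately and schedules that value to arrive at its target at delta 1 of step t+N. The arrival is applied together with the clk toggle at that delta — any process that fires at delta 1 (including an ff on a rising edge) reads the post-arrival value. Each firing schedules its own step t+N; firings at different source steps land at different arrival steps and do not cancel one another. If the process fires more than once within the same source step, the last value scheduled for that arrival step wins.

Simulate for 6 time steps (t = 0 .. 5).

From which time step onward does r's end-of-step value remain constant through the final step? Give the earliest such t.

t=0 Δ0: q=1 p=0 x=1 u=1 r=0 y=0 v=1 clk=0
  Δ1: clk:0→1
  Δ2: p:0→1, r:0→1
  Δ3: y:0→1
  Δ4: x:1→0
  Δ5: q:1→0
  (5Δ to stable)
t=1 Δ0: q=0 p=1 x=0 u=1 r=1 y=1 v=1 clk=1
  Δ1: clk:1→0
  (1Δ to stable)
t=2 Δ0: q=0 p=1 x=0 u=1 r=1 y=1 v=1 clk=0
  Δ1: clk:0→1
  Δ2: r:1→0
  (2Δ to stable)
t=3 Δ0: q=0 p=1 x=0 u=1 r=0 y=1 v=1 clk=1
  Δ1: clk:1→0
  (1Δ to stable)
t=4 Δ0: q=0 p=1 x=0 u=1 r=0 y=1 v=1 clk=0
  Δ1: clk:0→1
  (1Δ to stable)
t=5 Δ0: q=0 p=1 x=0 u=1 r=0 y=1 v=1 clk=1
  Δ1: clk:1→0
  (1Δ to stable)

2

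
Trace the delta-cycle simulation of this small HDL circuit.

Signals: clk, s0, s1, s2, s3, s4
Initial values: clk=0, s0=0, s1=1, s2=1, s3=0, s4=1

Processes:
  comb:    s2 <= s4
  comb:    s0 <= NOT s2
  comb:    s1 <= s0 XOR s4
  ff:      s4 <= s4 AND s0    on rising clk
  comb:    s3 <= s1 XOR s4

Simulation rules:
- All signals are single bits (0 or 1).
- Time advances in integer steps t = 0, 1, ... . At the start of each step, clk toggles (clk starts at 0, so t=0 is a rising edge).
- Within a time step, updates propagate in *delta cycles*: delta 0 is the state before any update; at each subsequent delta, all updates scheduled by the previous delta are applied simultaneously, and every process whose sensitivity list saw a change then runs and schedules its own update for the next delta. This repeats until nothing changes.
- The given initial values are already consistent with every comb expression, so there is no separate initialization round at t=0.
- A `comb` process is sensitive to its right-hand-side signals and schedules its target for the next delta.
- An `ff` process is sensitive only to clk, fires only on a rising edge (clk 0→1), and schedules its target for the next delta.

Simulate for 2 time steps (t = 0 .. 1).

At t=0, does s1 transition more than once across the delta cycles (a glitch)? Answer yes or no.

yes

t=0 Δ0: s3=0 s4=1 s1=1 s2=1 s0=0 clk=0
  Δ1: clk:0→1
  Δ2: s4:1→0
  Δ3: s3:0→1, s1:1→0, s2:1→0
  Δ4: s3:1→0, s0:0→1
  Δ5: s1:0→1
  Δ6: s3:0→1
  (6Δ to stable)
t=1 Δ0: s3=1 s4=0 s1=1 s2=0 s0=1 clk=1
  Δ1: clk:1→0
  (1Δ to stable)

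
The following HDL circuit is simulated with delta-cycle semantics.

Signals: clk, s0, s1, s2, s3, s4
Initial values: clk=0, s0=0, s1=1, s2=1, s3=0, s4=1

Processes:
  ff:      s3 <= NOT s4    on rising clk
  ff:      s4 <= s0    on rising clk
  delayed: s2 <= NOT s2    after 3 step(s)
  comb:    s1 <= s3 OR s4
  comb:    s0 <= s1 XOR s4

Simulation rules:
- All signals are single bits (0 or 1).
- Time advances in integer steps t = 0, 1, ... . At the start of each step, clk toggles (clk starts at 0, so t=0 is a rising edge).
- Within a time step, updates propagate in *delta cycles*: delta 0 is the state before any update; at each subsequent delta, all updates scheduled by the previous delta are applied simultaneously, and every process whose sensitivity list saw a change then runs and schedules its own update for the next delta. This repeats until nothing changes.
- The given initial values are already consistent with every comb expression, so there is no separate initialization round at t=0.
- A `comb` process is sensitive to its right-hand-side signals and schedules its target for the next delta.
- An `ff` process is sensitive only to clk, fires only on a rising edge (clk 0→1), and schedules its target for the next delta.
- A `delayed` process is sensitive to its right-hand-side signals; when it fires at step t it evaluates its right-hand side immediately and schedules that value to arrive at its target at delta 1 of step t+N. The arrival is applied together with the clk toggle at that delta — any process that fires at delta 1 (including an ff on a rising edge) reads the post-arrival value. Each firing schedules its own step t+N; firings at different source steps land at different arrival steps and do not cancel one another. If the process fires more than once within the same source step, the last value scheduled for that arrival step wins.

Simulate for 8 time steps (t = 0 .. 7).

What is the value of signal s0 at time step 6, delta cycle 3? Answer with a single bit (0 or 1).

1

[bits: s0,s3,s4,s2,clk,s1]
t=0: Δ0=001101 Δ1=001111 Δ2=000111 Δ3=100110 Δ4=000110 | 4Δ
t=1: Δ0=000110 Δ1=000100 | 1Δ
t=2: Δ0=000100 Δ1=000110 Δ2=010110 Δ3=010111 Δ4=110111 | 4Δ
t=3: Δ0=110111 Δ1=110101 | 1Δ
t=4: Δ0=110101 Δ1=110111 Δ2=111111 Δ3=011111 | 3Δ
t=5: Δ0=011111 Δ1=011101 | 1Δ
t=6: Δ0=011101 Δ1=011111 Δ2=000111 Δ3=100110 Δ4=000110 | 4Δ
t=7: Δ0=000110 Δ1=000100 | 1Δ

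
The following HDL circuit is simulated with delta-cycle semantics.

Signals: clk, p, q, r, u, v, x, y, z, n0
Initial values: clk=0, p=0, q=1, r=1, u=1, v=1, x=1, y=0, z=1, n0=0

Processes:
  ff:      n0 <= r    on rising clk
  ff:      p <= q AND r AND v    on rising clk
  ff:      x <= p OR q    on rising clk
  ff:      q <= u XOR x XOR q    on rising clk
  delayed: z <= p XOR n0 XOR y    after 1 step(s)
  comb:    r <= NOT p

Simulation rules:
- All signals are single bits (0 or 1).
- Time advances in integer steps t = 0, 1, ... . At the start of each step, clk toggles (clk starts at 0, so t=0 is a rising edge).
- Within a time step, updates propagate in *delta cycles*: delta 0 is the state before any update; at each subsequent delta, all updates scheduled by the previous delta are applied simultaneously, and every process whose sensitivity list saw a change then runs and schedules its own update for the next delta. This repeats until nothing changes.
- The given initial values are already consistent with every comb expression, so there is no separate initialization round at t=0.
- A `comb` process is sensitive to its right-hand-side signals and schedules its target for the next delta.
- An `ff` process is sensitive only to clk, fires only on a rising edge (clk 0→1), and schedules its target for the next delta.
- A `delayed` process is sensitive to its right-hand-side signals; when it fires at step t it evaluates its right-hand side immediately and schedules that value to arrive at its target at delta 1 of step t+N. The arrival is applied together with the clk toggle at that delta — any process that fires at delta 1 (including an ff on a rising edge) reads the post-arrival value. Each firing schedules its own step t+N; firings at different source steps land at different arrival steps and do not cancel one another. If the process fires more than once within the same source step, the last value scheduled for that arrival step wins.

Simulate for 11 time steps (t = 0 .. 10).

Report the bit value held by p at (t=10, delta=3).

0

t=0 Δ0: r=1 z=1 v=1 y=0 clk=0 q=1 x=1 p=0 n0=0 u=1
  Δ1: clk:0→1
  Δ2: p:0→1, n0:0→1
  Δ3: r:1→0
  (3Δ to stable)
t=1 Δ0: r=0 z=1 v=1 y=0 clk=1 q=1 x=1 p=1 n0=1 u=1
  Δ1: z:1→0, clk:1→0
  (1Δ to stable)
t=2 Δ0: r=0 z=0 v=1 y=0 clk=0 q=1 x=1 p=1 n0=1 u=1
  Δ1: clk:0→1
  Δ2: p:1→0, n0:1→0
  Δ3: r:0→1
  (3Δ to stable)
t=3 Δ0: r=1 z=0 v=1 y=0 clk=1 q=1 x=1 p=0 n0=0 u=1
  Δ1: clk:1→0
  (1Δ to stable)
t=4 Δ0: r=1 z=0 v=1 y=0 clk=0 q=1 x=1 p=0 n0=0 u=1
  Δ1: clk:0→1
  Δ2: p:0→1, n0:0→1
  Δ3: r:1→0
  (3Δ to stable)
t=5 Δ0: r=0 z=0 v=1 y=0 clk=1 q=1 x=1 p=1 n0=1 u=1
  Δ1: clk:1→0
  (1Δ to stable)
t=6 Δ0: r=0 z=0 v=1 y=0 clk=0 q=1 x=1 p=1 n0=1 u=1
  Δ1: clk:0→1
  Δ2: p:1→0, n0:1→0
  Δ3: r:0→1
  (3Δ to stable)
t=7 Δ0: r=1 z=0 v=1 y=0 clk=1 q=1 x=1 p=0 n0=0 u=1
  Δ1: clk:1→0
  (1Δ to stable)
t=8 Δ0: r=1 z=0 v=1 y=0 clk=0 q=1 x=1 p=0 n0=0 u=1
  Δ1: clk:0→1
  Δ2: p:0→1, n0:0→1
  Δ3: r:1→0
  (3Δ to stable)
t=9 Δ0: r=0 z=0 v=1 y=0 clk=1 q=1 x=1 p=1 n0=1 u=1
  Δ1: clk:1→0
  (1Δ to stable)
t=10 Δ0: r=0 z=0 v=1 y=0 clk=0 q=1 x=1 p=1 n0=1 u=1
  Δ1: clk:0→1
  Δ2: p:1→0, n0:1→0
  Δ3: r:0→1
  (3Δ to stable)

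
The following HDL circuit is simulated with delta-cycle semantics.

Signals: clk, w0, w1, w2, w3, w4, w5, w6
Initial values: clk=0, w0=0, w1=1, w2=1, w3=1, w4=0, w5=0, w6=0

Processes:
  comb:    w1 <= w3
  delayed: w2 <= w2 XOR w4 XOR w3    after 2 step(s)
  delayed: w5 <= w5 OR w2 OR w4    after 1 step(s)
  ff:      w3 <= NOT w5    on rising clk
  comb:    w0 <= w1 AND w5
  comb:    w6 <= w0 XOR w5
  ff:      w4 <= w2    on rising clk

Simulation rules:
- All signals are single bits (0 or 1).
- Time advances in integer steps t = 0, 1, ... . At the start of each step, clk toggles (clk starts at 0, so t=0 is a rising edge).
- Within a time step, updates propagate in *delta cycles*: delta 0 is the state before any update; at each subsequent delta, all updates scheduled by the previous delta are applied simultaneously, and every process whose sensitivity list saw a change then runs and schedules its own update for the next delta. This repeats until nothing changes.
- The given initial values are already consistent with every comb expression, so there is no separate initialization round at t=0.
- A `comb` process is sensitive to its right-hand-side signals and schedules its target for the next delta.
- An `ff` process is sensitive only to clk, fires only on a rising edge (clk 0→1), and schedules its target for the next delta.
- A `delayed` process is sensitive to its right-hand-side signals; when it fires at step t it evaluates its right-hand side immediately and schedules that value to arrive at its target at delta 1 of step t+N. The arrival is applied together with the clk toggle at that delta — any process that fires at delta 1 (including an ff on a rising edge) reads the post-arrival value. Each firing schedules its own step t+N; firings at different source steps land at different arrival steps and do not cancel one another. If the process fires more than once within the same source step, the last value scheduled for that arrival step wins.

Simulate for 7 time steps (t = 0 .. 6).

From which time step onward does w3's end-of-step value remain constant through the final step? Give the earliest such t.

2

t=0 Δ0: w2=1 clk=0 w1=1 w3=1 w4=0 w5=0 w6=0 w0=0
  Δ1: clk:0→1
  Δ2: w4:0→1
  (2Δ to stable)
t=1 Δ0: w2=1 clk=1 w1=1 w3=1 w4=1 w5=0 w6=0 w0=0
  Δ1: clk:1→0, w5:0→1
  Δ2: w6:0→1, w0:0→1
  Δ3: w6:1→0
  (3Δ to stable)
t=2 Δ0: w2=1 clk=0 w1=1 w3=1 w4=1 w5=1 w6=0 w0=1
  Δ1: clk:0→1
  Δ2: w3:1→0
  Δ3: w1:1→0
  Δ4: w0:1→0
  Δ5: w6:0→1
  (5Δ to stable)
t=3 Δ0: w2=1 clk=1 w1=0 w3=0 w4=1 w5=1 w6=1 w0=0
  Δ1: clk:1→0
  (1Δ to stable)
t=4 Δ0: w2=1 clk=0 w1=0 w3=0 w4=1 w5=1 w6=1 w0=0
  Δ1: w2:1→0, clk:0→1
  Δ2: w4:1→0
  (2Δ to stable)
t=5 Δ0: w2=0 clk=1 w1=0 w3=0 w4=0 w5=1 w6=1 w0=0
  Δ1: clk:1→0
  (1Δ to stable)
t=6 Δ0: w2=0 clk=0 w1=0 w3=0 w4=0 w5=1 w6=1 w0=0
  Δ1: clk:0→1
  (1Δ to stable)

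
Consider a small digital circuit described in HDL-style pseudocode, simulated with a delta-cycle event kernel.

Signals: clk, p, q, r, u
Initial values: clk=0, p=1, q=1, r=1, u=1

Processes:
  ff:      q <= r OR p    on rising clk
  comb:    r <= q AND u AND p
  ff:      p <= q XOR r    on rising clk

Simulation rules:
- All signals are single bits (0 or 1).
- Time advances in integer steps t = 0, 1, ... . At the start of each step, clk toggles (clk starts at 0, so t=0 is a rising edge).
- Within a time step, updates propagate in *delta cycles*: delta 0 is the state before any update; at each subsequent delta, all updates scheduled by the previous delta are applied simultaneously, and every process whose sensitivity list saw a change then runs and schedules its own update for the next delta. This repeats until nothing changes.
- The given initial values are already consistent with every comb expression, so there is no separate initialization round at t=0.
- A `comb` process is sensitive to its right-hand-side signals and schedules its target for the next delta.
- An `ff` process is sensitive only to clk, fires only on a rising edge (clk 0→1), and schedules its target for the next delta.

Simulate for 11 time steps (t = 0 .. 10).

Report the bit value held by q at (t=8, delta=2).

t=0 Δ0: clk=0 p=1 r=1 q=1 u=1
  Δ1: clk:0→1
  Δ2: p:1→0
  Δ3: r:1→0
  (3Δ to stable)
t=1 Δ0: clk=1 p=0 r=0 q=1 u=1
  Δ1: clk:1→0
  (1Δ to stable)
t=2 Δ0: clk=0 p=0 r=0 q=1 u=1
  Δ1: clk:0→1
  Δ2: p:0→1, q:1→0
  (2Δ to stable)
t=3 Δ0: clk=1 p=1 r=0 q=0 u=1
  Δ1: clk:1→0
  (1Δ to stable)
t=4 Δ0: clk=0 p=1 r=0 q=0 u=1
  Δ1: clk:0→1
  Δ2: p:1→0, q:0→1
  (2Δ to stable)
t=5 Δ0: clk=1 p=0 r=0 q=1 u=1
  Δ1: clk:1→0
  (1Δ to stable)
t=6 Δ0: clk=0 p=0 r=0 q=1 u=1
  Δ1: clk:0→1
  Δ2: p:0→1, q:1→0
  (2Δ to stable)
t=7 Δ0: clk=1 p=1 r=0 q=0 u=1
  Δ1: clk:1→0
  (1Δ to stable)
t=8 Δ0: clk=0 p=1 r=0 q=0 u=1
  Δ1: clk:0→1
  Δ2: p:1→0, q:0→1
  (2Δ to stable)
t=9 Δ0: clk=1 p=0 r=0 q=1 u=1
  Δ1: clk:1→0
  (1Δ to stable)
t=10 Δ0: clk=0 p=0 r=0 q=1 u=1
  Δ1: clk:0→1
  Δ2: p:0→1, q:1→0
  (2Δ to stable)

1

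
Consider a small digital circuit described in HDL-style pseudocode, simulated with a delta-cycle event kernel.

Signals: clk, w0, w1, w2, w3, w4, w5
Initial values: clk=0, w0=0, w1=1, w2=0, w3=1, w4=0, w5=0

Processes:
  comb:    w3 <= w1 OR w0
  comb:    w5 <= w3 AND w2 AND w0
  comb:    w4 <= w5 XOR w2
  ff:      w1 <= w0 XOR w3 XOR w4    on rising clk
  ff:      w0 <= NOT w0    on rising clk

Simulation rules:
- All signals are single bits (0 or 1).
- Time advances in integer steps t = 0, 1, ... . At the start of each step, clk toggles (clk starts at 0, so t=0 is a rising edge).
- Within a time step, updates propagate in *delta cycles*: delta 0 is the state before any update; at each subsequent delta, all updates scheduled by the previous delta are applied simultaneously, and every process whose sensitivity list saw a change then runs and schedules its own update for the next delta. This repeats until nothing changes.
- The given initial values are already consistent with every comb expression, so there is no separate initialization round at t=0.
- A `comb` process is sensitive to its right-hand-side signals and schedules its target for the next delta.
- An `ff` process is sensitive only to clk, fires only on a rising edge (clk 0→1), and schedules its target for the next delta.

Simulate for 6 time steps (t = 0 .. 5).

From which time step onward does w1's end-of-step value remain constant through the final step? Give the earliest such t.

2

t0.Δ0 w0=0 w1=1 w5=0 clk=0 w3=1 w2=0 w4=0
t0.Δ1 w0=0 w1=1 w5=0 clk=1 w3=1 w2=0 w4=0
t0.Δ2 w0=1 w1=1 w5=0 clk=1 w3=1 w2=0 w4=0
t1.Δ0 w0=1 w1=1 w5=0 clk=1 w3=1 w2=0 w4=0
t1.Δ1 w0=1 w1=1 w5=0 clk=0 w3=1 w2=0 w4=0
t2.Δ0 w0=1 w1=1 w5=0 clk=0 w3=1 w2=0 w4=0
t2.Δ1 w0=1 w1=1 w5=0 clk=1 w3=1 w2=0 w4=0
t2.Δ2 w0=0 w1=0 w5=0 clk=1 w3=1 w2=0 w4=0
t2.Δ3 w0=0 w1=0 w5=0 clk=1 w3=0 w2=0 w4=0
t3.Δ0 w0=0 w1=0 w5=0 clk=1 w3=0 w2=0 w4=0
t3.Δ1 w0=0 w1=0 w5=0 clk=0 w3=0 w2=0 w4=0
t4.Δ0 w0=0 w1=0 w5=0 clk=0 w3=0 w2=0 w4=0
t4.Δ1 w0=0 w1=0 w5=0 clk=1 w3=0 w2=0 w4=0
t4.Δ2 w0=1 w1=0 w5=0 clk=1 w3=0 w2=0 w4=0
t4.Δ3 w0=1 w1=0 w5=0 clk=1 w3=1 w2=0 w4=0
t5.Δ0 w0=1 w1=0 w5=0 clk=1 w3=1 w2=0 w4=0
t5.Δ1 w0=1 w1=0 w5=0 clk=0 w3=1 w2=0 w4=0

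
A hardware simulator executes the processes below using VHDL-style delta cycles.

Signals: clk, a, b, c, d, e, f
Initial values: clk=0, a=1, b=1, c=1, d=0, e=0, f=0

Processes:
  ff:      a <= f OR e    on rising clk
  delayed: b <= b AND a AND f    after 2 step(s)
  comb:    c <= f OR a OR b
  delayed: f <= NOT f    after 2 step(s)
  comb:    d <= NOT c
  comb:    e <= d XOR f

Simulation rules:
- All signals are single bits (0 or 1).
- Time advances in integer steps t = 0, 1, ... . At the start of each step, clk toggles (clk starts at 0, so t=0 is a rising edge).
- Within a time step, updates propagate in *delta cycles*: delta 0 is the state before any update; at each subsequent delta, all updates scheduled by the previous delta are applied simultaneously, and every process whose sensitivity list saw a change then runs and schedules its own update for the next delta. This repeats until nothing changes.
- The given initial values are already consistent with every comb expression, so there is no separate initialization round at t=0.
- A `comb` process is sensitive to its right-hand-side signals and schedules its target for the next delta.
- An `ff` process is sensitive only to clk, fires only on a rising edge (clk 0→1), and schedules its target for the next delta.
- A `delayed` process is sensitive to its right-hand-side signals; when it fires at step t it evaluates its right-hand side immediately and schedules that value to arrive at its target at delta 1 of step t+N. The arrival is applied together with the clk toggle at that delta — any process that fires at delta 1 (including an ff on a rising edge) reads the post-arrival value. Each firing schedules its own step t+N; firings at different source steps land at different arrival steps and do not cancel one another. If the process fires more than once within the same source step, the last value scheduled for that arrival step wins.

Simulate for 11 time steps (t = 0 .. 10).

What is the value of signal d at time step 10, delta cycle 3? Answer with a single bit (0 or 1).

t0.Δ0 f=0 clk=0 a=1 c=1 b=1 d=0 e=0
t0.Δ1 f=0 clk=1 a=1 c=1 b=1 d=0 e=0
t0.Δ2 f=0 clk=1 a=0 c=1 b=1 d=0 e=0
t1.Δ0 f=0 clk=1 a=0 c=1 b=1 d=0 e=0
t1.Δ1 f=0 clk=0 a=0 c=1 b=1 d=0 e=0
t2.Δ0 f=0 clk=0 a=0 c=1 b=1 d=0 e=0
t2.Δ1 f=0 clk=1 a=0 c=1 b=0 d=0 e=0
t2.Δ2 f=0 clk=1 a=0 c=0 b=0 d=0 e=0
t2.Δ3 f=0 clk=1 a=0 c=0 b=0 d=1 e=0
t2.Δ4 f=0 clk=1 a=0 c=0 b=0 d=1 e=1
t3.Δ0 f=0 clk=1 a=0 c=0 b=0 d=1 e=1
t3.Δ1 f=0 clk=0 a=0 c=0 b=0 d=1 e=1
t4.Δ0 f=0 clk=0 a=0 c=0 b=0 d=1 e=1
t4.Δ1 f=0 clk=1 a=0 c=0 b=0 d=1 e=1
t4.Δ2 f=0 clk=1 a=1 c=0 b=0 d=1 e=1
t4.Δ3 f=0 clk=1 a=1 c=1 b=0 d=1 e=1
t4.Δ4 f=0 clk=1 a=1 c=1 b=0 d=0 e=1
t4.Δ5 f=0 clk=1 a=1 c=1 b=0 d=0 e=0
t5.Δ0 f=0 clk=1 a=1 c=1 b=0 d=0 e=0
t5.Δ1 f=0 clk=0 a=1 c=1 b=0 d=0 e=0
t6.Δ0 f=0 clk=0 a=1 c=1 b=0 d=0 e=0
t6.Δ1 f=0 clk=1 a=1 c=1 b=0 d=0 e=0
t6.Δ2 f=0 clk=1 a=0 c=1 b=0 d=0 e=0
t6.Δ3 f=0 clk=1 a=0 c=0 b=0 d=0 e=0
t6.Δ4 f=0 clk=1 a=0 c=0 b=0 d=1 e=0
t6.Δ5 f=0 clk=1 a=0 c=0 b=0 d=1 e=1
t7.Δ0 f=0 clk=1 a=0 c=0 b=0 d=1 e=1
t7.Δ1 f=0 clk=0 a=0 c=0 b=0 d=1 e=1
t8.Δ0 f=0 clk=0 a=0 c=0 b=0 d=1 e=1
t8.Δ1 f=0 clk=1 a=0 c=0 b=0 d=1 e=1
t8.Δ2 f=0 clk=1 a=1 c=0 b=0 d=1 e=1
t8.Δ3 f=0 clk=1 a=1 c=1 b=0 d=1 e=1
t8.Δ4 f=0 clk=1 a=1 c=1 b=0 d=0 e=1
t8.Δ5 f=0 clk=1 a=1 c=1 b=0 d=0 e=0
t9.Δ0 f=0 clk=1 a=1 c=1 b=0 d=0 e=0
t9.Δ1 f=0 clk=0 a=1 c=1 b=0 d=0 e=0
t10.Δ0 f=0 clk=0 a=1 c=1 b=0 d=0 e=0
t10.Δ1 f=0 clk=1 a=1 c=1 b=0 d=0 e=0
t10.Δ2 f=0 clk=1 a=0 c=1 b=0 d=0 e=0
t10.Δ3 f=0 clk=1 a=0 c=0 b=0 d=0 e=0
t10.Δ4 f=0 clk=1 a=0 c=0 b=0 d=1 e=0
t10.Δ5 f=0 clk=1 a=0 c=0 b=0 d=1 e=1

0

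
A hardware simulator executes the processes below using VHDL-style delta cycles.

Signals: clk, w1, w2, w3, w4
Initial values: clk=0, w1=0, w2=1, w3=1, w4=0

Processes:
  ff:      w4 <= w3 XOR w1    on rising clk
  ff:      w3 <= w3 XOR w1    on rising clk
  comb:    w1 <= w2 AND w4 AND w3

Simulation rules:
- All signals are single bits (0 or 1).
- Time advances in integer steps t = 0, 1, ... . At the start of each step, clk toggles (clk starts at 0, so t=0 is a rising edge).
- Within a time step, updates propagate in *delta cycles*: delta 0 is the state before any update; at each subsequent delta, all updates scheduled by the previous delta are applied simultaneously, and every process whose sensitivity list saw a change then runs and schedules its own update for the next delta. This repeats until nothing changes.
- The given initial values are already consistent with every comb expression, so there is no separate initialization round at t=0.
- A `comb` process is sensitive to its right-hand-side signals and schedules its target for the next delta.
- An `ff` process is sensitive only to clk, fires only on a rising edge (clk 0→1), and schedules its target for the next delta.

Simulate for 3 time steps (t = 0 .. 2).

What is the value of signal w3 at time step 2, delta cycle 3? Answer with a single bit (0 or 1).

t0.Δ0 w2=1 w4=0 clk=0 w1=0 w3=1
t0.Δ1 w2=1 w4=0 clk=1 w1=0 w3=1
t0.Δ2 w2=1 w4=1 clk=1 w1=0 w3=1
t0.Δ3 w2=1 w4=1 clk=1 w1=1 w3=1
t1.Δ0 w2=1 w4=1 clk=1 w1=1 w3=1
t1.Δ1 w2=1 w4=1 clk=0 w1=1 w3=1
t2.Δ0 w2=1 w4=1 clk=0 w1=1 w3=1
t2.Δ1 w2=1 w4=1 clk=1 w1=1 w3=1
t2.Δ2 w2=1 w4=0 clk=1 w1=1 w3=0
t2.Δ3 w2=1 w4=0 clk=1 w1=0 w3=0

0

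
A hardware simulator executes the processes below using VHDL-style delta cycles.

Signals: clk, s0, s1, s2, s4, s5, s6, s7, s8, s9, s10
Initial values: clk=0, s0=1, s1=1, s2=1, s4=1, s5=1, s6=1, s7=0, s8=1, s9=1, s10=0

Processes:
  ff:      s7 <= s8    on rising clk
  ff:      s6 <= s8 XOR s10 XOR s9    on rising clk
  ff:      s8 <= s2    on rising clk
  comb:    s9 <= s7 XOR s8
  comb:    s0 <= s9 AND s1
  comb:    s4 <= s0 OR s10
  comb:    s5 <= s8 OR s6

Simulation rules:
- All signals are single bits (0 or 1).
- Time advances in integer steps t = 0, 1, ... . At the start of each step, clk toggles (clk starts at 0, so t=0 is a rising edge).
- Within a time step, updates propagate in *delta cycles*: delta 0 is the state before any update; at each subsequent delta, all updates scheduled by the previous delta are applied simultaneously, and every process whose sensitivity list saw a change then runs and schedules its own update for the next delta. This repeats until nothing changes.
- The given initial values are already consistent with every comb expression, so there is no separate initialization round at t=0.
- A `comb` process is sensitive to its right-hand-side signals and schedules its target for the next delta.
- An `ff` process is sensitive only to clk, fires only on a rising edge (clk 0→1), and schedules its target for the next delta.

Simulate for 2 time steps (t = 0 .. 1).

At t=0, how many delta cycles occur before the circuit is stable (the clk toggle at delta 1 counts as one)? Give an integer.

t=0 Δ0: s0=1 clk=0 s6=1 s8=1 s4=1 s7=0 s10=0 s9=1 s2=1 s1=1 s5=1
  Δ1: clk:0→1
  Δ2: s6:1→0, s7:0→1
  Δ3: s9:1→0
  Δ4: s0:1→0
  Δ5: s4:1→0
  (5Δ to stable)
t=1 Δ0: s0=0 clk=1 s6=0 s8=1 s4=0 s7=1 s10=0 s9=0 s2=1 s1=1 s5=1
  Δ1: clk:1→0
  (1Δ to stable)

5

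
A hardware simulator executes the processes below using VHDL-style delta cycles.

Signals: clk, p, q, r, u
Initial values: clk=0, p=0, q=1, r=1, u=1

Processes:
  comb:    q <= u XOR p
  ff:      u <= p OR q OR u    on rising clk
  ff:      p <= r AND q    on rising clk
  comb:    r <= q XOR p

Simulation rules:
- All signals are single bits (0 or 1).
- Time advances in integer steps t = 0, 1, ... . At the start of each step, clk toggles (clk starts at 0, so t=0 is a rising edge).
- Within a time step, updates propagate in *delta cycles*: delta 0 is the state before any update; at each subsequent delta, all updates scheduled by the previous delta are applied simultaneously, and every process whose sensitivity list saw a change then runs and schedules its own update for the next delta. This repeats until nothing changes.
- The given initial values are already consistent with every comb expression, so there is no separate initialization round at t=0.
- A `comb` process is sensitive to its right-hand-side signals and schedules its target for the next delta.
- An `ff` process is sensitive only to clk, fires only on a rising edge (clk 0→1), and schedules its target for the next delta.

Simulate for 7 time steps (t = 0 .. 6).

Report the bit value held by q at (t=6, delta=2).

t=0 Δ0: p=0 q=1 r=1 clk=0 u=1
  Δ1: clk:0→1
  Δ2: p:0→1
  Δ3: q:1→0, r:1→0
  Δ4: r:0→1
  (4Δ to stable)
t=1 Δ0: p=1 q=0 r=1 clk=1 u=1
  Δ1: clk:1→0
  (1Δ to stable)
t=2 Δ0: p=1 q=0 r=1 clk=0 u=1
  Δ1: clk:0→1
  Δ2: p:1→0
  Δ3: q:0→1, r:1→0
  Δ4: r:0→1
  (4Δ to stable)
t=3 Δ0: p=0 q=1 r=1 clk=1 u=1
  Δ1: clk:1→0
  (1Δ to stable)
t=4 Δ0: p=0 q=1 r=1 clk=0 u=1
  Δ1: clk:0→1
  Δ2: p:0→1
  Δ3: q:1→0, r:1→0
  Δ4: r:0→1
  (4Δ to stable)
t=5 Δ0: p=1 q=0 r=1 clk=1 u=1
  Δ1: clk:1→0
  (1Δ to stable)
t=6 Δ0: p=1 q=0 r=1 clk=0 u=1
  Δ1: clk:0→1
  Δ2: p:1→0
  Δ3: q:0→1, r:1→0
  Δ4: r:0→1
  (4Δ to stable)

0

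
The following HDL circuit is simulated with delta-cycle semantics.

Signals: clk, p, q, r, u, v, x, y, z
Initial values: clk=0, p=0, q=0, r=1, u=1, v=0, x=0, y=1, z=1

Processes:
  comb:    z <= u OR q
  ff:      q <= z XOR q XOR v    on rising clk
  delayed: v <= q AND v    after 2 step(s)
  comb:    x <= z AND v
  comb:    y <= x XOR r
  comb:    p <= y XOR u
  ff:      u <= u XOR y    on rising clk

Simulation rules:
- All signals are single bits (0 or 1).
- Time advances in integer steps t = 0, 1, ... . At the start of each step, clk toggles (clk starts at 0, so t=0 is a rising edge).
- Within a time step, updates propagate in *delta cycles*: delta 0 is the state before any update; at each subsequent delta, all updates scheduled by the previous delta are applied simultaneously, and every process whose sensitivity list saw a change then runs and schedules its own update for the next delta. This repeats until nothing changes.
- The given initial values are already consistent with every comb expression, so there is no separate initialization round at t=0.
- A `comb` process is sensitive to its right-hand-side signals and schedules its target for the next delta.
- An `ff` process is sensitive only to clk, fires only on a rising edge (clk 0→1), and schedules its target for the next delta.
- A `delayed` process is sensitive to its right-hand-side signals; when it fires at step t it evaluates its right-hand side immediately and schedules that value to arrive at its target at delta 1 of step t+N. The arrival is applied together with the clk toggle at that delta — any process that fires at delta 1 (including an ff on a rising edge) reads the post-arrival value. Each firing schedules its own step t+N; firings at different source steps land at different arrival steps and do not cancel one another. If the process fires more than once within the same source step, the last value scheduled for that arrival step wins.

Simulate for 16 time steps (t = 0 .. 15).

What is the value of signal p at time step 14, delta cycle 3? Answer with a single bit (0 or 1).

0

[bits: u,x,q,r,v,y,z,clk,p]
t=0: Δ0=100101100 Δ1=100101110 Δ2=001101110 Δ3=001101111 | 3Δ
t=1: Δ0=001101111 Δ1=001101101 | 1Δ
t=2: Δ0=001101101 Δ1=001101111 Δ2=100101111 Δ3=100101110 | 3Δ
t=3: Δ0=100101110 Δ1=100101100 | 1Δ
t=4: Δ0=100101100 Δ1=100101110 Δ2=001101110 Δ3=001101111 | 3Δ
t=5: Δ0=001101111 Δ1=001101101 | 1Δ
t=6: Δ0=001101101 Δ1=001101111 Δ2=100101111 Δ3=100101110 | 3Δ
t=7: Δ0=100101110 Δ1=100101100 | 1Δ
t=8: Δ0=100101100 Δ1=100101110 Δ2=001101110 Δ3=001101111 | 3Δ
t=9: Δ0=001101111 Δ1=001101101 | 1Δ
t=10: Δ0=001101101 Δ1=001101111 Δ2=100101111 Δ3=100101110 | 3Δ
t=11: Δ0=100101110 Δ1=100101100 | 1Δ
t=12: Δ0=100101100 Δ1=100101110 Δ2=001101110 Δ3=001101111 | 3Δ
t=13: Δ0=001101111 Δ1=001101101 | 1Δ
t=14: Δ0=001101101 Δ1=001101111 Δ2=100101111 Δ3=100101110 | 3Δ
t=15: Δ0=100101110 Δ1=100101100 | 1Δ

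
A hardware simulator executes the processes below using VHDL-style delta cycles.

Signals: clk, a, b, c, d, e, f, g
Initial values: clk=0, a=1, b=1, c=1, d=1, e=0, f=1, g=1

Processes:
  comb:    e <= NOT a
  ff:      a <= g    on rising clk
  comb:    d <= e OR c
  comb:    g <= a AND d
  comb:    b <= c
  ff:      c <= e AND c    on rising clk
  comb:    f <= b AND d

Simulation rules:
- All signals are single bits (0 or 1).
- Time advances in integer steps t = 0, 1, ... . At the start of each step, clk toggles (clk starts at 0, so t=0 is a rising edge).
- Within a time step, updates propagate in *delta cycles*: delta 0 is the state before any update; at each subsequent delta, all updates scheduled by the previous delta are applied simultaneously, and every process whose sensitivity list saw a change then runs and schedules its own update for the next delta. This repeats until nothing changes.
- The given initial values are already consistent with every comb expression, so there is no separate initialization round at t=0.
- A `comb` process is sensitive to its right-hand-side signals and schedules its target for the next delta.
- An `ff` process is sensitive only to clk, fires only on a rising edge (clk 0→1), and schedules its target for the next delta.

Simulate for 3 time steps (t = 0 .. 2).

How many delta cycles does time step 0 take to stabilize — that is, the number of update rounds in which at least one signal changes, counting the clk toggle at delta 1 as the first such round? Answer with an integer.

[bits: clk,f,b,g,c,e,d,a]
t=0: Δ0=01111011 Δ1=11111011 Δ2=11110011 Δ3=11010001 Δ4=10000001 | 4Δ
t=1: Δ0=10000001 Δ1=00000001 | 1Δ
t=2: Δ0=00000001 Δ1=10000001 Δ2=10000000 Δ3=10000100 Δ4=10000110 | 4Δ

4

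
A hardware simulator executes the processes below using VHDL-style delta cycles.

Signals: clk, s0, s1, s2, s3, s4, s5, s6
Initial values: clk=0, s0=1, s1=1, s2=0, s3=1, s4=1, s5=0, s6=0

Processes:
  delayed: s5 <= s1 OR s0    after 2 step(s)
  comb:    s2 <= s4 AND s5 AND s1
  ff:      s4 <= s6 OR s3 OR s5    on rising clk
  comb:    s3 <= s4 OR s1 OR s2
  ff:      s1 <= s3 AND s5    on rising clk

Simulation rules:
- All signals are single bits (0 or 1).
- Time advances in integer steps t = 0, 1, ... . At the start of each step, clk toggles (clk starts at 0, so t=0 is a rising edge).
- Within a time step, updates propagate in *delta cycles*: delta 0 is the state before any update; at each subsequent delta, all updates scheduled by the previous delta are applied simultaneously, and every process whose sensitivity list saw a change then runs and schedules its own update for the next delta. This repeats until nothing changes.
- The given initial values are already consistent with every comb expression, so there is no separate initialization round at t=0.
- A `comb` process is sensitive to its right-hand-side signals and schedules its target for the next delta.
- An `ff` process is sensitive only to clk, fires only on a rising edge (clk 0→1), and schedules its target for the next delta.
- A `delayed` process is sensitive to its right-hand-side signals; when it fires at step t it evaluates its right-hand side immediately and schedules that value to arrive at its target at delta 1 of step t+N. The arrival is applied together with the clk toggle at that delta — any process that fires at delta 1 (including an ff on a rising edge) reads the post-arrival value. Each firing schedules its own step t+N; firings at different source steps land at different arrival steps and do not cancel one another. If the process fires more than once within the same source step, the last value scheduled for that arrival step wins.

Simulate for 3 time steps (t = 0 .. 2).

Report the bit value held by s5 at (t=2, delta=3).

t=0 Δ0: s5=0 s4=1 s3=1 s6=0 s0=1 s2=0 s1=1 clk=0
  Δ1: clk:0→1
  Δ2: s1:1→0
  (2Δ to stable)
t=1 Δ0: s5=0 s4=1 s3=1 s6=0 s0=1 s2=0 s1=0 clk=1
  Δ1: clk:1→0
  (1Δ to stable)
t=2 Δ0: s5=0 s4=1 s3=1 s6=0 s0=1 s2=0 s1=0 clk=0
  Δ1: s5:0→1, clk:0→1
  Δ2: s1:0→1
  Δ3: s2:0→1
  (3Δ to stable)

1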